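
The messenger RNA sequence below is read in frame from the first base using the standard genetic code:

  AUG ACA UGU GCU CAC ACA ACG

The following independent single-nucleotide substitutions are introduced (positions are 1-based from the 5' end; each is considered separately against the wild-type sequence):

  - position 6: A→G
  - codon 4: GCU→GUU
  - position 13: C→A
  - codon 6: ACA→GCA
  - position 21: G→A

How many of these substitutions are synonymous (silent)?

2

Codon 2: ACA (Thr) → ACG (Thr) — synonymous.
Codon 4: GCU (Ala) → GUU (Val) — missense.
Codon 5: CAC (His) → AAC (Asn) — missense.
Codon 6: ACA (Thr) → GCA (Ala) — missense.
Codon 7: ACG (Thr) → ACA (Thr) — synonymous.
Synonymous: 2 of 5.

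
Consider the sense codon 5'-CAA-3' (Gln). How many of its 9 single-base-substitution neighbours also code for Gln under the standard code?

Position 1: none → 0 synonymous.
Position 2: none → 0 synonymous.
Position 3: CAG → 1 synonymous.
Total: 0 + 0 + 1 = 1.

1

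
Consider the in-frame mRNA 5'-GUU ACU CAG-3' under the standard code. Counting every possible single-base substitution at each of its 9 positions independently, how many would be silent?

Codon 1 (GUU, Val): 3 synonymous substitutions.
Codon 2 (ACU, Thr): 3 synonymous substitutions.
Codon 3 (CAG, Gln): 1 synonymous substitution.
Total: 3 + 3 + 1 = 7.

7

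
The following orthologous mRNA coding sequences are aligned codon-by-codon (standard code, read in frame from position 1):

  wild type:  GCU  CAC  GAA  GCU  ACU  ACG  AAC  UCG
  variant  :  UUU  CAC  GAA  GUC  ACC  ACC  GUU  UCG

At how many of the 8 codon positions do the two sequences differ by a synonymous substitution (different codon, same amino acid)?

Codon 1: GCU Ala / UUU Phe — nonsynonymous.
Codon 2: CAC His / CAC His — identical.
Codon 3: GAA Glu / GAA Glu — identical.
Codon 4: GCU Ala / GUC Val — nonsynonymous.
Codon 5: ACU Thr / ACC Thr — synonymous.
Codon 6: ACG Thr / ACC Thr — synonymous.
Codon 7: AAC Asn / GUU Val — nonsynonymous.
Codon 8: UCG Ser / UCG Ser — identical.
Synonymous differences: 2.

2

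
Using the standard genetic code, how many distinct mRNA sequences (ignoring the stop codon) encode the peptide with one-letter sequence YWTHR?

Tyr: 2 codons.
Trp: 1 codon.
Thr: 4 codons.
His: 2 codons.
Arg: 6 codons.
2 × 1 × 4 × 2 × 6 = 96.

96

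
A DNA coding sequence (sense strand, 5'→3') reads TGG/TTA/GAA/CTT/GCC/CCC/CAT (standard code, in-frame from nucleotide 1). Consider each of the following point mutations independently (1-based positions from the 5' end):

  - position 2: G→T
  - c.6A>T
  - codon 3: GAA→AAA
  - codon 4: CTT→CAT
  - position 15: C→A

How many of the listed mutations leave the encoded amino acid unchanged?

1

Codon 1: TGG (Trp) → TTG (Leu) — missense.
Codon 2: TTA (Leu) → TTT (Phe) — missense.
Codon 3: GAA (Glu) → AAA (Lys) — missense.
Codon 4: CTT (Leu) → CAT (His) — missense.
Codon 5: GCC (Ala) → GCA (Ala) — synonymous.
Synonymous: 1 of 5.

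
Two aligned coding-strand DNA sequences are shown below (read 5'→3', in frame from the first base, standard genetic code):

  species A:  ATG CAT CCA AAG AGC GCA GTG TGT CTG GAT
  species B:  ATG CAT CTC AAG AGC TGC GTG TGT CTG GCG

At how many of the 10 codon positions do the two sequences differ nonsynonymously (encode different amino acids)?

3

Codon 1: ATG Met / ATG Met — identical.
Codon 2: CAT His / CAT His — identical.
Codon 3: CCA Pro / CTC Leu — nonsynonymous.
Codon 4: AAG Lys / AAG Lys — identical.
Codon 5: AGC Ser / AGC Ser — identical.
Codon 6: GCA Ala / TGC Cys — nonsynonymous.
Codon 7: GTG Val / GTG Val — identical.
Codon 8: TGT Cys / TGT Cys — identical.
Codon 9: CTG Leu / CTG Leu — identical.
Codon 10: GAT Asp / GCG Ala — nonsynonymous.
Nonsynonymous differences: 3.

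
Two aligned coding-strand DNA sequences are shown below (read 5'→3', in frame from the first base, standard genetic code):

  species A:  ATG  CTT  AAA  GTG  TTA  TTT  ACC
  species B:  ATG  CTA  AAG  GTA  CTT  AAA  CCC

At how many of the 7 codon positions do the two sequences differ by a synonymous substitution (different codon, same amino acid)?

4

Codon 1: ATG Met / ATG Met — identical.
Codon 2: CTT Leu / CTA Leu — synonymous.
Codon 3: AAA Lys / AAG Lys — synonymous.
Codon 4: GTG Val / GTA Val — synonymous.
Codon 5: TTA Leu / CTT Leu — synonymous.
Codon 6: TTT Phe / AAA Lys — nonsynonymous.
Codon 7: ACC Thr / CCC Pro — nonsynonymous.
Synonymous differences: 4.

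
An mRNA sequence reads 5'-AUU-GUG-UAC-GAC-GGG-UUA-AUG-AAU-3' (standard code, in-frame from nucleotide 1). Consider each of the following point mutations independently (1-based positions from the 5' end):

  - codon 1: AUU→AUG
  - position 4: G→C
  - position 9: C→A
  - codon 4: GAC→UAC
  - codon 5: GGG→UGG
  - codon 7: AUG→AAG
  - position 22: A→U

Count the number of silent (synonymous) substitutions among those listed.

Codon 1: AUU (Ile) → AUG (Met) — missense.
Codon 2: GUG (Val) → CUG (Leu) — missense.
Codon 3: UAC (Tyr) → UAA (Stop) — nonsense.
Codon 4: GAC (Asp) → UAC (Tyr) — missense.
Codon 5: GGG (Gly) → UGG (Trp) — missense.
Codon 7: AUG (Met) → AAG (Lys) — missense.
Codon 8: AAU (Asn) → UAU (Tyr) — missense.
Synonymous: 0 of 7.

0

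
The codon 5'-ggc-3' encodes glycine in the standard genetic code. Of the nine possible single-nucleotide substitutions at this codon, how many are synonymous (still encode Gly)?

3

Position 1: none → 0 synonymous.
Position 2: none → 0 synonymous.
Position 3: GGU, GGA, GGG → 3 synonymous.
Total: 0 + 0 + 3 = 3.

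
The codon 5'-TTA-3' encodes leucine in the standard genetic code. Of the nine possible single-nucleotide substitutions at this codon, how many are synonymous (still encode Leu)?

2

Position 1: CTA → 1 synonymous.
Position 2: none → 0 synonymous.
Position 3: TTG → 1 synonymous.
Total: 1 + 0 + 1 = 2.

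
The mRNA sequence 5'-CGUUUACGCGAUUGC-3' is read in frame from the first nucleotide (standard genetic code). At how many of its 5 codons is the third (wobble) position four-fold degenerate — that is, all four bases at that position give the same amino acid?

2

Codon 1 CGU (Arg): third position 4-fold.
Codon 2 UUA (Leu): third position 2-fold.
Codon 3 CGC (Arg): third position 4-fold.
Codon 4 GAU (Asp): third position 2-fold.
Codon 5 UGC (Cys): third position 2-fold.
Four-fold degenerate third positions: 2.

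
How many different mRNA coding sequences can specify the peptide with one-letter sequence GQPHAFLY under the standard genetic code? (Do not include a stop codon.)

6144

Gly: 4 codons.
Gln: 2 codons.
Pro: 4 codons.
His: 2 codons.
Ala: 4 codons.
Phe: 2 codons.
Leu: 6 codons.
Tyr: 2 codons.
4 × 2 × 4 × 2 × 4 × 2 × 6 × 2 = 6144.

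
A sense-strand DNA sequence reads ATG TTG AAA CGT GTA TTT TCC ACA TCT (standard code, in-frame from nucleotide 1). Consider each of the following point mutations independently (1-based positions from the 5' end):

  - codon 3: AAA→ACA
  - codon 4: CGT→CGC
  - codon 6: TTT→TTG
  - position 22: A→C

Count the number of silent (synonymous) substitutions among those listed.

1

Codon 3: AAA (Lys) → ACA (Thr) — missense.
Codon 4: CGT (Arg) → CGC (Arg) — synonymous.
Codon 6: TTT (Phe) → TTG (Leu) — missense.
Codon 8: ACA (Thr) → CCA (Pro) — missense.
Synonymous: 1 of 4.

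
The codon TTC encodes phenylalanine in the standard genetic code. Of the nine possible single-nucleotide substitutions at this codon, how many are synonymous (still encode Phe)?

Position 1: none → 0 synonymous.
Position 2: none → 0 synonymous.
Position 3: TTT → 1 synonymous.
Total: 0 + 0 + 1 = 1.

1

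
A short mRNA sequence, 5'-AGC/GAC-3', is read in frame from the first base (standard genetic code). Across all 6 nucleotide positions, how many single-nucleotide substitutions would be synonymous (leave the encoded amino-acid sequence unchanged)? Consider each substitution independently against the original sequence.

Codon 1 (AGC, Ser): 1 synonymous substitution.
Codon 2 (GAC, Asp): 1 synonymous substitution.
Total: 1 + 1 = 2.

2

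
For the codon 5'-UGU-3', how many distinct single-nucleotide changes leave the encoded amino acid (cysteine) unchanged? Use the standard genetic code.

1

Position 1: none → 0 synonymous.
Position 2: none → 0 synonymous.
Position 3: UGC → 1 synonymous.
Total: 0 + 0 + 1 = 1.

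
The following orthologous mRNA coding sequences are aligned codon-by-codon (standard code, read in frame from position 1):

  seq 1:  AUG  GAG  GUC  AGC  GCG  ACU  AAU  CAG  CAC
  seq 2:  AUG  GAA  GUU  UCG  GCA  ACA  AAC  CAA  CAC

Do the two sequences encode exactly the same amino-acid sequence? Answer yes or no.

Codon 1: AUG Met / AUG Met — identical.
Codon 2: GAG Glu / GAA Glu — synonymous.
Codon 3: GUC Val / GUU Val — synonymous.
Codon 4: AGC Ser / UCG Ser — synonymous.
Codon 5: GCG Ala / GCA Ala — synonymous.
Codon 6: ACU Thr / ACA Thr — synonymous.
Codon 7: AAU Asn / AAC Asn — synonymous.
Codon 8: CAG Gln / CAA Gln — synonymous.
Codon 9: CAC His / CAC His — identical.
Nonsynonymous differences: 0 → same protein.

yes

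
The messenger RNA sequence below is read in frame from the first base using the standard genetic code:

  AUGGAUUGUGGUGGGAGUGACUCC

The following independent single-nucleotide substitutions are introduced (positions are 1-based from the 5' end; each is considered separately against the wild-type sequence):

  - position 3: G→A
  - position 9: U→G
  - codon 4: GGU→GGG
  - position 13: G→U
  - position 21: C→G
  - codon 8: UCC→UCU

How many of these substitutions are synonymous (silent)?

Codon 1: AUG (Met) → AUA (Ile) — missense.
Codon 3: UGU (Cys) → UGG (Trp) — missense.
Codon 4: GGU (Gly) → GGG (Gly) — synonymous.
Codon 5: GGG (Gly) → UGG (Trp) — missense.
Codon 7: GAC (Asp) → GAG (Glu) — missense.
Codon 8: UCC (Ser) → UCU (Ser) — synonymous.
Synonymous: 2 of 6.

2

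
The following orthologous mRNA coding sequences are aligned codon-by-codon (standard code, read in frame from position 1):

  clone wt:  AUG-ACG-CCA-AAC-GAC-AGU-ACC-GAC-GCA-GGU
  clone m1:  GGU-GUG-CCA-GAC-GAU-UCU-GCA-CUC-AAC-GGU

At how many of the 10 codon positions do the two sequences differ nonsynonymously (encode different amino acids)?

6

Codon 1: AUG Met / GGU Gly — nonsynonymous.
Codon 2: ACG Thr / GUG Val — nonsynonymous.
Codon 3: CCA Pro / CCA Pro — identical.
Codon 4: AAC Asn / GAC Asp — nonsynonymous.
Codon 5: GAC Asp / GAU Asp — synonymous.
Codon 6: AGU Ser / UCU Ser — synonymous.
Codon 7: ACC Thr / GCA Ala — nonsynonymous.
Codon 8: GAC Asp / CUC Leu — nonsynonymous.
Codon 9: GCA Ala / AAC Asn — nonsynonymous.
Codon 10: GGU Gly / GGU Gly — identical.
Nonsynonymous differences: 6.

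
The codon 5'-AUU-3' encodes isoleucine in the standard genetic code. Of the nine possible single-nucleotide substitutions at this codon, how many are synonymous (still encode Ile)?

2

Position 1: none → 0 synonymous.
Position 2: none → 0 synonymous.
Position 3: AUC, AUA → 2 synonymous.
Total: 0 + 0 + 2 = 2.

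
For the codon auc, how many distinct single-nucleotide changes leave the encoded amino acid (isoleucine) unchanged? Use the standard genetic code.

Position 1: none → 0 synonymous.
Position 2: none → 0 synonymous.
Position 3: AUU, AUA → 2 synonymous.
Total: 0 + 0 + 2 = 2.

2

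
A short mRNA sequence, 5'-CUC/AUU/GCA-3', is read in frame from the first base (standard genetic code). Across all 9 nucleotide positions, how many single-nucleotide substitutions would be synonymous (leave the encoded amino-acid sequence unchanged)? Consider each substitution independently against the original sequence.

8

Codon 1 (CUC, Leu): 3 synonymous substitutions.
Codon 2 (AUU, Ile): 2 synonymous substitutions.
Codon 3 (GCA, Ala): 3 synonymous substitutions.
Total: 3 + 2 + 3 = 8.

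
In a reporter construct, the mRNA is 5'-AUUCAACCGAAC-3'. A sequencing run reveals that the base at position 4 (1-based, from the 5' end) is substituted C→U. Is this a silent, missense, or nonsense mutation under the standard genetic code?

nonsense

Position 4 falls in codon 2: CAA → Gln.
After the substitution the codon is UAA → Stop.
The new codon is a stop codon, so this is a nonsense mutation.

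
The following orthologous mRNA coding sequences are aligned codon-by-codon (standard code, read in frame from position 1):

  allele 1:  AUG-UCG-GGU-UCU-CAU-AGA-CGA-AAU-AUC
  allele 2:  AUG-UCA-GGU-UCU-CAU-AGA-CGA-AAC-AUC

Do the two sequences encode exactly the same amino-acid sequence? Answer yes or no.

Codon 1: AUG Met / AUG Met — identical.
Codon 2: UCG Ser / UCA Ser — synonymous.
Codon 3: GGU Gly / GGU Gly — identical.
Codon 4: UCU Ser / UCU Ser — identical.
Codon 5: CAU His / CAU His — identical.
Codon 6: AGA Arg / AGA Arg — identical.
Codon 7: CGA Arg / CGA Arg — identical.
Codon 8: AAU Asn / AAC Asn — synonymous.
Codon 9: AUC Ile / AUC Ile — identical.
Nonsynonymous differences: 0 → same protein.

yes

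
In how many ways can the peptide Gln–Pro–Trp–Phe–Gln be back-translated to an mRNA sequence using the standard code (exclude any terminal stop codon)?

32

Gln: 2 codons.
Pro: 4 codons.
Trp: 1 codon.
Phe: 2 codons.
Gln: 2 codons.
2 × 4 × 1 × 2 × 2 = 32.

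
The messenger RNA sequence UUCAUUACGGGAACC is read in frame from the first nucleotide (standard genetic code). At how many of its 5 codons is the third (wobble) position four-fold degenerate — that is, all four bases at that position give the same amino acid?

Codon 1 UUC (Phe): third position 2-fold.
Codon 2 AUU (Ile): third position 3-fold.
Codon 3 ACG (Thr): third position 4-fold.
Codon 4 GGA (Gly): third position 4-fold.
Codon 5 ACC (Thr): third position 4-fold.
Four-fold degenerate third positions: 3.

3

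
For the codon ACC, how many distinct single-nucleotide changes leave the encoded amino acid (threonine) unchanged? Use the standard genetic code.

Position 1: none → 0 synonymous.
Position 2: none → 0 synonymous.
Position 3: ACU, ACA, ACG → 3 synonymous.
Total: 0 + 0 + 3 = 3.

3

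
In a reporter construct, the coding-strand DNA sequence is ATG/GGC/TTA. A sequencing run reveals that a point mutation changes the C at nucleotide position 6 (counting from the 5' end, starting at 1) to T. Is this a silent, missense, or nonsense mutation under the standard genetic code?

silent

Position 6 falls in codon 2: GGC → Gly.
After the substitution the codon is GGT → Gly.
Both encode Gly, so the change is synonymous.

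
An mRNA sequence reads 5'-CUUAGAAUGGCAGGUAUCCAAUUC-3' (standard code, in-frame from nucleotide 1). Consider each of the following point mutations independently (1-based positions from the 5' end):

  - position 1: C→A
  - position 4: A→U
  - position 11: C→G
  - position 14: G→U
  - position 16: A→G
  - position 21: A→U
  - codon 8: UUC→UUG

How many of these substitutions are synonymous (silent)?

0

Codon 1: CUU (Leu) → AUU (Ile) — missense.
Codon 2: AGA (Arg) → UGA (Stop) — nonsense.
Codon 4: GCA (Ala) → GGA (Gly) — missense.
Codon 5: GGU (Gly) → GUU (Val) — missense.
Codon 6: AUC (Ile) → GUC (Val) — missense.
Codon 7: CAA (Gln) → CAU (His) — missense.
Codon 8: UUC (Phe) → UUG (Leu) — missense.
Synonymous: 0 of 7.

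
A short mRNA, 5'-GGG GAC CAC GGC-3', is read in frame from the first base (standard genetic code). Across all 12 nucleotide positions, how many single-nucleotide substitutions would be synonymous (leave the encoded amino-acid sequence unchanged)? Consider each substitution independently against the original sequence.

Codon 1 (GGG, Gly): 3 synonymous substitutions.
Codon 2 (GAC, Asp): 1 synonymous substitution.
Codon 3 (CAC, His): 1 synonymous substitution.
Codon 4 (GGC, Gly): 3 synonymous substitutions.
Total: 3 + 1 + 1 + 3 = 8.

8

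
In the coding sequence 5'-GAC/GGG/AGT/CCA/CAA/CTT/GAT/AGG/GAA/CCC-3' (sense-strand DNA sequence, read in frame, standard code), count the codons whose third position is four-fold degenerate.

4

Codon 1 GAC (Asp): third position 2-fold.
Codon 2 GGG (Gly): third position 4-fold.
Codon 3 AGT (Ser): third position 2-fold.
Codon 4 CCA (Pro): third position 4-fold.
Codon 5 CAA (Gln): third position 2-fold.
Codon 6 CTT (Leu): third position 4-fold.
Codon 7 GAT (Asp): third position 2-fold.
Codon 8 AGG (Arg): third position 2-fold.
Codon 9 GAA (Glu): third position 2-fold.
Codon 10 CCC (Pro): third position 4-fold.
Four-fold degenerate third positions: 4.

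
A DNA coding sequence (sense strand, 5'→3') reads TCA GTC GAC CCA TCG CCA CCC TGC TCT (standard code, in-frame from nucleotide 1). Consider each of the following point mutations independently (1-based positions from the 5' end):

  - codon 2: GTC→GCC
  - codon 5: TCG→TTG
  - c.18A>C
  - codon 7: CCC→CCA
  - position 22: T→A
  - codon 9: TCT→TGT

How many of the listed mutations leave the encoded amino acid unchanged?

Codon 2: GTC (Val) → GCC (Ala) — missense.
Codon 5: TCG (Ser) → TTG (Leu) — missense.
Codon 6: CCA (Pro) → CCC (Pro) — synonymous.
Codon 7: CCC (Pro) → CCA (Pro) — synonymous.
Codon 8: TGC (Cys) → AGC (Ser) — missense.
Codon 9: TCT (Ser) → TGT (Cys) — missense.
Synonymous: 2 of 6.

2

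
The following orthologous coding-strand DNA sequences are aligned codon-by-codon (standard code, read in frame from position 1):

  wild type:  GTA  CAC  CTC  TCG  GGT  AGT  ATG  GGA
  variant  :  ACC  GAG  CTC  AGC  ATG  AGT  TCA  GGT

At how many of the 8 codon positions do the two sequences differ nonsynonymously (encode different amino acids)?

4

Codon 1: GTA Val / ACC Thr — nonsynonymous.
Codon 2: CAC His / GAG Glu — nonsynonymous.
Codon 3: CTC Leu / CTC Leu — identical.
Codon 4: TCG Ser / AGC Ser — synonymous.
Codon 5: GGT Gly / ATG Met — nonsynonymous.
Codon 6: AGT Ser / AGT Ser — identical.
Codon 7: ATG Met / TCA Ser — nonsynonymous.
Codon 8: GGA Gly / GGT Gly — synonymous.
Nonsynonymous differences: 4.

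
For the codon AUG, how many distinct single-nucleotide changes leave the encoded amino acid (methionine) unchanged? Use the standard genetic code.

0

Position 1: none → 0 synonymous.
Position 2: none → 0 synonymous.
Position 3: none → 0 synonymous.
Total: 0 + 0 + 0 = 0.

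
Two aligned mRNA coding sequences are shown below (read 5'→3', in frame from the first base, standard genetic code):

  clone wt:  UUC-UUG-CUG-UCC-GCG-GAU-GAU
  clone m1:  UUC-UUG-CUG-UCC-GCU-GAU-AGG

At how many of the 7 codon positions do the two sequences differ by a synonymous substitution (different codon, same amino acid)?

Codon 1: UUC Phe / UUC Phe — identical.
Codon 2: UUG Leu / UUG Leu — identical.
Codon 3: CUG Leu / CUG Leu — identical.
Codon 4: UCC Ser / UCC Ser — identical.
Codon 5: GCG Ala / GCU Ala — synonymous.
Codon 6: GAU Asp / GAU Asp — identical.
Codon 7: GAU Asp / AGG Arg — nonsynonymous.
Synonymous differences: 1.

1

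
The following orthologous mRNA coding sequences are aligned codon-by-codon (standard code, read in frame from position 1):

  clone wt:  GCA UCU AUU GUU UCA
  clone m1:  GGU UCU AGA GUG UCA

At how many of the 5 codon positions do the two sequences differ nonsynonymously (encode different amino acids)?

2

Codon 1: GCA Ala / GGU Gly — nonsynonymous.
Codon 2: UCU Ser / UCU Ser — identical.
Codon 3: AUU Ile / AGA Arg — nonsynonymous.
Codon 4: GUU Val / GUG Val — synonymous.
Codon 5: UCA Ser / UCA Ser — identical.
Nonsynonymous differences: 2.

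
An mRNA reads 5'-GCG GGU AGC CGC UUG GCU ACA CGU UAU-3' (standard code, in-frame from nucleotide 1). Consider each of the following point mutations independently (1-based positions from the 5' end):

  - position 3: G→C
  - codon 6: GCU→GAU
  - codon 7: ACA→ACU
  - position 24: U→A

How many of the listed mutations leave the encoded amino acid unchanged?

Codon 1: GCG (Ala) → GCC (Ala) — synonymous.
Codon 6: GCU (Ala) → GAU (Asp) — missense.
Codon 7: ACA (Thr) → ACU (Thr) — synonymous.
Codon 8: CGU (Arg) → CGA (Arg) — synonymous.
Synonymous: 3 of 4.

3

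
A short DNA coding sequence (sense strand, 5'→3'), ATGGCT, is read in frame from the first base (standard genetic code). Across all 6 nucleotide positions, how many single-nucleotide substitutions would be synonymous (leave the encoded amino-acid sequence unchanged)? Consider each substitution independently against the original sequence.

3

Codon 1 (ATG, Met): 0 synonymous substitutions.
Codon 2 (GCT, Ala): 3 synonymous substitutions.
Total: 0 + 3 = 3.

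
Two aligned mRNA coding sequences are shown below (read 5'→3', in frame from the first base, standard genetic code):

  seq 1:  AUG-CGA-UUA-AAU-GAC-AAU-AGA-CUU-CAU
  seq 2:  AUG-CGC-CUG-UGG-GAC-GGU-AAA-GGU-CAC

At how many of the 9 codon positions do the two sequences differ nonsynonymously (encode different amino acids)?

4

Codon 1: AUG Met / AUG Met — identical.
Codon 2: CGA Arg / CGC Arg — synonymous.
Codon 3: UUA Leu / CUG Leu — synonymous.
Codon 4: AAU Asn / UGG Trp — nonsynonymous.
Codon 5: GAC Asp / GAC Asp — identical.
Codon 6: AAU Asn / GGU Gly — nonsynonymous.
Codon 7: AGA Arg / AAA Lys — nonsynonymous.
Codon 8: CUU Leu / GGU Gly — nonsynonymous.
Codon 9: CAU His / CAC His — synonymous.
Nonsynonymous differences: 4.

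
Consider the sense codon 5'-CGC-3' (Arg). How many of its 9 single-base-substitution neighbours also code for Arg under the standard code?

Position 1: none → 0 synonymous.
Position 2: none → 0 synonymous.
Position 3: CGU, CGA, CGG → 3 synonymous.
Total: 0 + 0 + 3 = 3.

3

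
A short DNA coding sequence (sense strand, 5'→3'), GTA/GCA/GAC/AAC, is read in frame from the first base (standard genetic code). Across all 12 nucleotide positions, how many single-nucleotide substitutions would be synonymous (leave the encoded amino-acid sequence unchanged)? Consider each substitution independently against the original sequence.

Codon 1 (GTA, Val): 3 synonymous substitutions.
Codon 2 (GCA, Ala): 3 synonymous substitutions.
Codon 3 (GAC, Asp): 1 synonymous substitution.
Codon 4 (AAC, Asn): 1 synonymous substitution.
Total: 3 + 3 + 1 + 1 = 8.

8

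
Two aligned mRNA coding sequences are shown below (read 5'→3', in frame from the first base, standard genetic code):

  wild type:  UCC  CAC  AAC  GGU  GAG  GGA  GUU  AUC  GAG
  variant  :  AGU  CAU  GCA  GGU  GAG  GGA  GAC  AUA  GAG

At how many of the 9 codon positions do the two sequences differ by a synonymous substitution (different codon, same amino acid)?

3

Codon 1: UCC Ser / AGU Ser — synonymous.
Codon 2: CAC His / CAU His — synonymous.
Codon 3: AAC Asn / GCA Ala — nonsynonymous.
Codon 4: GGU Gly / GGU Gly — identical.
Codon 5: GAG Glu / GAG Glu — identical.
Codon 6: GGA Gly / GGA Gly — identical.
Codon 7: GUU Val / GAC Asp — nonsynonymous.
Codon 8: AUC Ile / AUA Ile — synonymous.
Codon 9: GAG Glu / GAG Glu — identical.
Synonymous differences: 3.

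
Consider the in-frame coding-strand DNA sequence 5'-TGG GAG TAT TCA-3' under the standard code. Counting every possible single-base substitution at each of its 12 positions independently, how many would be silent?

Codon 1 (TGG, Trp): 0 synonymous substitutions.
Codon 2 (GAG, Glu): 1 synonymous substitution.
Codon 3 (TAT, Tyr): 1 synonymous substitution.
Codon 4 (TCA, Ser): 3 synonymous substitutions.
Total: 0 + 1 + 1 + 3 = 5.

5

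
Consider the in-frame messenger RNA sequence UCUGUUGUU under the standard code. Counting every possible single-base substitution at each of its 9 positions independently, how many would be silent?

Codon 1 (UCU, Ser): 3 synonymous substitutions.
Codon 2 (GUU, Val): 3 synonymous substitutions.
Codon 3 (GUU, Val): 3 synonymous substitutions.
Total: 3 + 3 + 3 = 9.

9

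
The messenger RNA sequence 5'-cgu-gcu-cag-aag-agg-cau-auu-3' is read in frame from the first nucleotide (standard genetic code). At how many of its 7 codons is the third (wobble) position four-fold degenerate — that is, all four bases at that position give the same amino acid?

Codon 1 CGU (Arg): third position 4-fold.
Codon 2 GCU (Ala): third position 4-fold.
Codon 3 CAG (Gln): third position 2-fold.
Codon 4 AAG (Lys): third position 2-fold.
Codon 5 AGG (Arg): third position 2-fold.
Codon 6 CAU (His): third position 2-fold.
Codon 7 AUU (Ile): third position 3-fold.
Four-fold degenerate third positions: 2.

2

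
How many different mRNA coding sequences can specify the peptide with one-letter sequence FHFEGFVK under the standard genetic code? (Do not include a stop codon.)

Phe: 2 codons.
His: 2 codons.
Phe: 2 codons.
Glu: 2 codons.
Gly: 4 codons.
Phe: 2 codons.
Val: 4 codons.
Lys: 2 codons.
2 × 2 × 2 × 2 × 4 × 2 × 4 × 2 = 1024.

1024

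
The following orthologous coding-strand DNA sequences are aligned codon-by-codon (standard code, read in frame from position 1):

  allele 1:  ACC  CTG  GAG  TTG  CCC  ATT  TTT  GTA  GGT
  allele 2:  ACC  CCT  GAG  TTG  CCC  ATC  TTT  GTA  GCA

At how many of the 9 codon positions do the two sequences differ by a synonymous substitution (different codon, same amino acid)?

1

Codon 1: ACC Thr / ACC Thr — identical.
Codon 2: CTG Leu / CCT Pro — nonsynonymous.
Codon 3: GAG Glu / GAG Glu — identical.
Codon 4: TTG Leu / TTG Leu — identical.
Codon 5: CCC Pro / CCC Pro — identical.
Codon 6: ATT Ile / ATC Ile — synonymous.
Codon 7: TTT Phe / TTT Phe — identical.
Codon 8: GTA Val / GTA Val — identical.
Codon 9: GGT Gly / GCA Ala — nonsynonymous.
Synonymous differences: 1.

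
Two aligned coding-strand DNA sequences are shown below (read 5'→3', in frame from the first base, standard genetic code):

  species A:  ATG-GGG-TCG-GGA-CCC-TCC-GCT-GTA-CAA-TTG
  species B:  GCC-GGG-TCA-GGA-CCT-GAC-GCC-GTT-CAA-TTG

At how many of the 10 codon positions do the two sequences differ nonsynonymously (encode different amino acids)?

Codon 1: ATG Met / GCC Ala — nonsynonymous.
Codon 2: GGG Gly / GGG Gly — identical.
Codon 3: TCG Ser / TCA Ser — synonymous.
Codon 4: GGA Gly / GGA Gly — identical.
Codon 5: CCC Pro / CCT Pro — synonymous.
Codon 6: TCC Ser / GAC Asp — nonsynonymous.
Codon 7: GCT Ala / GCC Ala — synonymous.
Codon 8: GTA Val / GTT Val — synonymous.
Codon 9: CAA Gln / CAA Gln — identical.
Codon 10: TTG Leu / TTG Leu — identical.
Nonsynonymous differences: 2.

2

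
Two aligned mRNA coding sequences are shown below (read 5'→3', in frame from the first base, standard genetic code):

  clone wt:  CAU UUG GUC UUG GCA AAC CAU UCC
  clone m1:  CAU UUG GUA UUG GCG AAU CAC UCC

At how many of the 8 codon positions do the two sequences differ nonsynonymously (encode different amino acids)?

0

Codon 1: CAU His / CAU His — identical.
Codon 2: UUG Leu / UUG Leu — identical.
Codon 3: GUC Val / GUA Val — synonymous.
Codon 4: UUG Leu / UUG Leu — identical.
Codon 5: GCA Ala / GCG Ala — synonymous.
Codon 6: AAC Asn / AAU Asn — synonymous.
Codon 7: CAU His / CAC His — synonymous.
Codon 8: UCC Ser / UCC Ser — identical.
Nonsynonymous differences: 0.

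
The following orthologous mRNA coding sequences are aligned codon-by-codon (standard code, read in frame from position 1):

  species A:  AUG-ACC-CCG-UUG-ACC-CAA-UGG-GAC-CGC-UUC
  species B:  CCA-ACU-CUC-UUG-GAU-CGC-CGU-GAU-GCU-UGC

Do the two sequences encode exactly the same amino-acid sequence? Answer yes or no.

Codon 1: AUG Met / CCA Pro — nonsynonymous.
Codon 2: ACC Thr / ACU Thr — synonymous.
Codon 3: CCG Pro / CUC Leu — nonsynonymous.
Codon 4: UUG Leu / UUG Leu — identical.
Codon 5: ACC Thr / GAU Asp — nonsynonymous.
Codon 6: CAA Gln / CGC Arg — nonsynonymous.
Codon 7: UGG Trp / CGU Arg — nonsynonymous.
Codon 8: GAC Asp / GAU Asp — synonymous.
Codon 9: CGC Arg / GCU Ala — nonsynonymous.
Codon 10: UUC Phe / UGC Cys — nonsynonymous.
Nonsynonymous differences: 7 → different protein.

no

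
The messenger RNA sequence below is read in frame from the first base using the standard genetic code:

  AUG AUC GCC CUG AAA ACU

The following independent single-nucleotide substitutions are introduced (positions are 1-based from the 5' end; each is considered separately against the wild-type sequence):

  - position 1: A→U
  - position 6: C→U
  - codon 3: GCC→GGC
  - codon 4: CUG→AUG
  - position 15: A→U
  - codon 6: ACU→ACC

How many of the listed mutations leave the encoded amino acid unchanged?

2

Codon 1: AUG (Met) → UUG (Leu) — missense.
Codon 2: AUC (Ile) → AUU (Ile) — synonymous.
Codon 3: GCC (Ala) → GGC (Gly) — missense.
Codon 4: CUG (Leu) → AUG (Met) — missense.
Codon 5: AAA (Lys) → AAU (Asn) — missense.
Codon 6: ACU (Thr) → ACC (Thr) — synonymous.
Synonymous: 2 of 6.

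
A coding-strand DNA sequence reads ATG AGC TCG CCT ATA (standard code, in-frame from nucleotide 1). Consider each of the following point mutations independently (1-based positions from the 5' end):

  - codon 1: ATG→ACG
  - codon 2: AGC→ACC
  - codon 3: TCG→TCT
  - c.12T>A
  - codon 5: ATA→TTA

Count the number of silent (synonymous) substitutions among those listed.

Codon 1: ATG (Met) → ACG (Thr) — missense.
Codon 2: AGC (Ser) → ACC (Thr) — missense.
Codon 3: TCG (Ser) → TCT (Ser) — synonymous.
Codon 4: CCT (Pro) → CCA (Pro) — synonymous.
Codon 5: ATA (Ile) → TTA (Leu) — missense.
Synonymous: 2 of 5.

2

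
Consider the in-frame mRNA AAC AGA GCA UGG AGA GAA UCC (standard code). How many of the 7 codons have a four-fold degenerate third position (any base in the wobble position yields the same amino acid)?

2

Codon 1 AAC (Asn): third position 2-fold.
Codon 2 AGA (Arg): third position 2-fold.
Codon 3 GCA (Ala): third position 4-fold.
Codon 4 UGG (Trp): third position 1-fold.
Codon 5 AGA (Arg): third position 2-fold.
Codon 6 GAA (Glu): third position 2-fold.
Codon 7 UCC (Ser): third position 4-fold.
Four-fold degenerate third positions: 2.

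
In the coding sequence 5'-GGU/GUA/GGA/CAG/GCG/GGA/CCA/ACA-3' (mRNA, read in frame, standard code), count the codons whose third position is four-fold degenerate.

7

Codon 1 GGU (Gly): third position 4-fold.
Codon 2 GUA (Val): third position 4-fold.
Codon 3 GGA (Gly): third position 4-fold.
Codon 4 CAG (Gln): third position 2-fold.
Codon 5 GCG (Ala): third position 4-fold.
Codon 6 GGA (Gly): third position 4-fold.
Codon 7 CCA (Pro): third position 4-fold.
Codon 8 ACA (Thr): third position 4-fold.
Four-fold degenerate third positions: 7.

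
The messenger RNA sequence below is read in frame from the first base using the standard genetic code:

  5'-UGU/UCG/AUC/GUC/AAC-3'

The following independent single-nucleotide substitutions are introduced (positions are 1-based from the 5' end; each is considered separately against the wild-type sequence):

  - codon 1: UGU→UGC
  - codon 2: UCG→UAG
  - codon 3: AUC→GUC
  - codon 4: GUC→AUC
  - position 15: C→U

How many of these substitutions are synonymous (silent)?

Codon 1: UGU (Cys) → UGC (Cys) — synonymous.
Codon 2: UCG (Ser) → UAG (Stop) — nonsense.
Codon 3: AUC (Ile) → GUC (Val) — missense.
Codon 4: GUC (Val) → AUC (Ile) — missense.
Codon 5: AAC (Asn) → AAU (Asn) — synonymous.
Synonymous: 2 of 5.

2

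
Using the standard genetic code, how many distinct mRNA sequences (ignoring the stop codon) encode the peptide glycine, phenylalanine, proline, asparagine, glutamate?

128

Gly: 4 codons.
Phe: 2 codons.
Pro: 4 codons.
Asn: 2 codons.
Glu: 2 codons.
4 × 2 × 4 × 2 × 2 = 128.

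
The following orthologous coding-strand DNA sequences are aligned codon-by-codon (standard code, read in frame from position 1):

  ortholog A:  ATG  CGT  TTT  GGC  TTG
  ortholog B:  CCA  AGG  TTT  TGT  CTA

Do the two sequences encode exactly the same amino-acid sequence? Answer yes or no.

Codon 1: ATG Met / CCA Pro — nonsynonymous.
Codon 2: CGT Arg / AGG Arg — synonymous.
Codon 3: TTT Phe / TTT Phe — identical.
Codon 4: GGC Gly / TGT Cys — nonsynonymous.
Codon 5: TTG Leu / CTA Leu — synonymous.
Nonsynonymous differences: 2 → different protein.

no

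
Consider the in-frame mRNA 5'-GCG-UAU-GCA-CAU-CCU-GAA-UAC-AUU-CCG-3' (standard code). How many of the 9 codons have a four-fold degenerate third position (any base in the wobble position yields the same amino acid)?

Codon 1 GCG (Ala): third position 4-fold.
Codon 2 UAU (Tyr): third position 2-fold.
Codon 3 GCA (Ala): third position 4-fold.
Codon 4 CAU (His): third position 2-fold.
Codon 5 CCU (Pro): third position 4-fold.
Codon 6 GAA (Glu): third position 2-fold.
Codon 7 UAC (Tyr): third position 2-fold.
Codon 8 AUU (Ile): third position 3-fold.
Codon 9 CCG (Pro): third position 4-fold.
Four-fold degenerate third positions: 4.

4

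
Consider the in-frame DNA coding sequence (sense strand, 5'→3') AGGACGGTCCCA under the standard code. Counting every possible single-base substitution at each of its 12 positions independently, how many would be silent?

11

Codon 1 (AGG, Arg): 2 synonymous substitutions.
Codon 2 (ACG, Thr): 3 synonymous substitutions.
Codon 3 (GTC, Val): 3 synonymous substitutions.
Codon 4 (CCA, Pro): 3 synonymous substitutions.
Total: 2 + 3 + 3 + 3 = 11.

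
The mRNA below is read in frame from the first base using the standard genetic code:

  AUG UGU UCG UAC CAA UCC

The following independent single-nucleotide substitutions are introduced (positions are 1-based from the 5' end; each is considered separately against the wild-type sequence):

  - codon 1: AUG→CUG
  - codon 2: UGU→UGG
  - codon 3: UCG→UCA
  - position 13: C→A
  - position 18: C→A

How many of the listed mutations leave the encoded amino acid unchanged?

Codon 1: AUG (Met) → CUG (Leu) — missense.
Codon 2: UGU (Cys) → UGG (Trp) — missense.
Codon 3: UCG (Ser) → UCA (Ser) — synonymous.
Codon 5: CAA (Gln) → AAA (Lys) — missense.
Codon 6: UCC (Ser) → UCA (Ser) — synonymous.
Synonymous: 2 of 5.

2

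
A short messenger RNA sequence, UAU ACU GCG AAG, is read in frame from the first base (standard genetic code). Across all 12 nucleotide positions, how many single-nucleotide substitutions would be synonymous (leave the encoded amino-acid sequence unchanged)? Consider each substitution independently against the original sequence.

8

Codon 1 (UAU, Tyr): 1 synonymous substitution.
Codon 2 (ACU, Thr): 3 synonymous substitutions.
Codon 3 (GCG, Ala): 3 synonymous substitutions.
Codon 4 (AAG, Lys): 1 synonymous substitution.
Total: 1 + 3 + 3 + 1 = 8.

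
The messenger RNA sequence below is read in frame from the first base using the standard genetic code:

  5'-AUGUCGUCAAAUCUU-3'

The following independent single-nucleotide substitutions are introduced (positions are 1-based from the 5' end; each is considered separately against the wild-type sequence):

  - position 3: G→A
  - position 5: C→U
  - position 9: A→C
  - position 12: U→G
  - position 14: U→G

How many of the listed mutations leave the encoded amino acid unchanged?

Codon 1: AUG (Met) → AUA (Ile) — missense.
Codon 2: UCG (Ser) → UUG (Leu) — missense.
Codon 3: UCA (Ser) → UCC (Ser) — synonymous.
Codon 4: AAU (Asn) → AAG (Lys) — missense.
Codon 5: CUU (Leu) → CGU (Arg) — missense.
Synonymous: 1 of 5.

1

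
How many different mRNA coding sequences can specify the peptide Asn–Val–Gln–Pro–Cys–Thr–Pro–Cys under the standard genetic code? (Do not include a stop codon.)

Asn: 2 codons.
Val: 4 codons.
Gln: 2 codons.
Pro: 4 codons.
Cys: 2 codons.
Thr: 4 codons.
Pro: 4 codons.
Cys: 2 codons.
2 × 4 × 2 × 4 × 2 × 4 × 4 × 2 = 4096.

4096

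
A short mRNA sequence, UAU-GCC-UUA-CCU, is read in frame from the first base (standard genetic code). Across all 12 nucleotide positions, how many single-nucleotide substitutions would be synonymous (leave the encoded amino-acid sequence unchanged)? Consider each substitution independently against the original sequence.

Codon 1 (UAU, Tyr): 1 synonymous substitution.
Codon 2 (GCC, Ala): 3 synonymous substitutions.
Codon 3 (UUA, Leu): 2 synonymous substitutions.
Codon 4 (CCU, Pro): 3 synonymous substitutions.
Total: 1 + 3 + 2 + 3 = 9.

9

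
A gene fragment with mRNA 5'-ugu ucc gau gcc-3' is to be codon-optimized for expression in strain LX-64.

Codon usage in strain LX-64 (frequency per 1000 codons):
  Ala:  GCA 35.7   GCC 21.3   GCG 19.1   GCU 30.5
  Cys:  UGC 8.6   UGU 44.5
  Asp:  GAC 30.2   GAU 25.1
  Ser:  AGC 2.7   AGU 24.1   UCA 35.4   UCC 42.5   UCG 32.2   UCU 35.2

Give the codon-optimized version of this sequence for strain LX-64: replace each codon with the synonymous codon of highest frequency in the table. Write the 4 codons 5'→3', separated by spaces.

Codon 1 (Cys): best is UGU at 44.5.
Codon 2 (Ser): best is UCC at 42.5.
Codon 3 (Asp): best is GAC at 30.2.
Codon 4 (Ala): best is GCA at 35.7.

UGU UCC GAC GCA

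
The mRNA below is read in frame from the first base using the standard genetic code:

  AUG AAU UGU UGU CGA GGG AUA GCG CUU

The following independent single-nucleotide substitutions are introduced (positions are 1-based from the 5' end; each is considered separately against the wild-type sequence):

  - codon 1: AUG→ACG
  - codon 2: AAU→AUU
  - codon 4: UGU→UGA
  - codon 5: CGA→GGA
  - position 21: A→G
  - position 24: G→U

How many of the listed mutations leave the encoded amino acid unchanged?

Codon 1: AUG (Met) → ACG (Thr) — missense.
Codon 2: AAU (Asn) → AUU (Ile) — missense.
Codon 4: UGU (Cys) → UGA (Stop) — nonsense.
Codon 5: CGA (Arg) → GGA (Gly) — missense.
Codon 7: AUA (Ile) → AUG (Met) — missense.
Codon 8: GCG (Ala) → GCU (Ala) — synonymous.
Synonymous: 1 of 6.

1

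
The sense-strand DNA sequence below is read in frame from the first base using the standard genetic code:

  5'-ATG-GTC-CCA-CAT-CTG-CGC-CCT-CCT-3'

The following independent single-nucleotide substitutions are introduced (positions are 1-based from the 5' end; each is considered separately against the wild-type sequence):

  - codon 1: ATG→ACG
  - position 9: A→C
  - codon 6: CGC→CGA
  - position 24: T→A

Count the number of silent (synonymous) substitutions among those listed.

3

Codon 1: ATG (Met) → ACG (Thr) — missense.
Codon 3: CCA (Pro) → CCC (Pro) — synonymous.
Codon 6: CGC (Arg) → CGA (Arg) — synonymous.
Codon 8: CCT (Pro) → CCA (Pro) — synonymous.
Synonymous: 3 of 4.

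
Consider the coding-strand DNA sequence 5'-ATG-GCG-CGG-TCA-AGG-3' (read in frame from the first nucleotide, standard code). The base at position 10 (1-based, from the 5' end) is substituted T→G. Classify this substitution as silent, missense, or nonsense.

Position 10 falls in codon 4: TCA → Ser.
After the substitution the codon is GCA → Ala.
Ser ≠ Ala, so this is a missense mutation.

missense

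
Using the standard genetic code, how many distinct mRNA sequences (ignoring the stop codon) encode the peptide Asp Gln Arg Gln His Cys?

Asp: 2 codons.
Gln: 2 codons.
Arg: 6 codons.
Gln: 2 codons.
His: 2 codons.
Cys: 2 codons.
2 × 2 × 6 × 2 × 2 × 2 = 192.

192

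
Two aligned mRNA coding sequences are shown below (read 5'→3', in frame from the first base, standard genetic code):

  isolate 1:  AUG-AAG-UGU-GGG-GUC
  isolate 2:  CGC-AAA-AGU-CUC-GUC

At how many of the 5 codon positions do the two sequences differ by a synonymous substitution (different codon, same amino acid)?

1

Codon 1: AUG Met / CGC Arg — nonsynonymous.
Codon 2: AAG Lys / AAA Lys — synonymous.
Codon 3: UGU Cys / AGU Ser — nonsynonymous.
Codon 4: GGG Gly / CUC Leu — nonsynonymous.
Codon 5: GUC Val / GUC Val — identical.
Synonymous differences: 1.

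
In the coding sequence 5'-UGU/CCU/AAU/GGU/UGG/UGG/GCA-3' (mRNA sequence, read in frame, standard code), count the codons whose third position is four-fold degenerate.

Codon 1 UGU (Cys): third position 2-fold.
Codon 2 CCU (Pro): third position 4-fold.
Codon 3 AAU (Asn): third position 2-fold.
Codon 4 GGU (Gly): third position 4-fold.
Codon 5 UGG (Trp): third position 1-fold.
Codon 6 UGG (Trp): third position 1-fold.
Codon 7 GCA (Ala): third position 4-fold.
Four-fold degenerate third positions: 3.

3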